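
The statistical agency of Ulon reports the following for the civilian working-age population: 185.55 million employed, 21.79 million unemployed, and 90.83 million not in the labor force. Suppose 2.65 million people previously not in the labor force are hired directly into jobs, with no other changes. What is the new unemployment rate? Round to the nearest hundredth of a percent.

New unemployment rate ≈ 10.38%.

Initially, labor force = 185.55 + 21.79 = 207.34 million, so u = 21.79/207.34 = 10.51%.
After the change, employed and labor force both rise by 2.65; unemployed unchanged → E = 188.20, U = 21.79, labor force = 209.99 million.
New unemployment rate = 21.79 / 209.99 = 10.38%.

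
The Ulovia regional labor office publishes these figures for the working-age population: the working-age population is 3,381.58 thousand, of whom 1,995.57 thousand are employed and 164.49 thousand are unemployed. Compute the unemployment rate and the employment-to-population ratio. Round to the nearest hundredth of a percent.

Unemployment rate ≈ 7.62%; employment-population ratio ≈ 59.01%.

Labor force = employed + unemployed = 1,995.57 + 164.49 = 2,160.06 thousand.
Unemployment rate = 164.49 / 2,160.06 = 7.62%.
Employment-population ratio = 1,995.57 / 3,381.58 = 59.01%.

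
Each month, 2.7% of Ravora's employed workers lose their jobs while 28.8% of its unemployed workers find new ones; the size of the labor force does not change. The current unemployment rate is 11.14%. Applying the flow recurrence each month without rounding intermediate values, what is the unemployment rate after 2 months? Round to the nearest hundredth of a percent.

With a fixed labor force, u_{t+1} = u_t + s·(1−u_t) − f·u_t = u_t·(1−s−f) + s.
Here 1−s−f = 0.685 and s = 0.027.
u_1 = 0.111400 × 0.685 + 0.027 = 0.103309.
u_2 = 0.103309 × 0.685 + 0.027 = 0.097767.

Unemployment rate after two months ≈ 9.78%.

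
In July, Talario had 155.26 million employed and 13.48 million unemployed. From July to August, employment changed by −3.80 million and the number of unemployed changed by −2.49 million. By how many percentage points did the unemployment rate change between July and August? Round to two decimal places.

July: labor force = 155.26 + 13.48 = 168.74; u = 13.48/168.74 = 7.99%.
August: labor force = 151.46 + 10.99 = 162.45; u = 10.99/162.45 = 6.77%.
Change = 6.77% − 7.99% = −1.22 pp.

The unemployment rate changed by −1.22 percentage points.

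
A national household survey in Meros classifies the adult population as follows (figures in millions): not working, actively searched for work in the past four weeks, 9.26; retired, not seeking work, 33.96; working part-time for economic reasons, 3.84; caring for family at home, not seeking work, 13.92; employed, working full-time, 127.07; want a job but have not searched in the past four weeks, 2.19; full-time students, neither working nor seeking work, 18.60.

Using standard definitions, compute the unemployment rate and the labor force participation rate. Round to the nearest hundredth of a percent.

Unemployment rate ≈ 6.61%; labor force participation rate ≈ 67.12%.

Employed = 3.84 + 127.07 = 130.91 million (anyone who worked, including part-time for economic reasons, counts as employed).
Unemployed = 9.26 million.
Labor force = 130.91 + 9.26 = 140.17 million.
Not in labor force = 33.96 + 13.92 + 2.19 + 18.60 = 68.67 million (those not working and not actively searching are outside the labor force — including those who want a job but have given up searching).
Civilian working-age population = 140.17 + 68.67 = 208.84 million.
Unemployment rate = 9.26 / 140.17 = 6.61%.
Labor force participation rate = 140.17 / 208.84 = 67.12%.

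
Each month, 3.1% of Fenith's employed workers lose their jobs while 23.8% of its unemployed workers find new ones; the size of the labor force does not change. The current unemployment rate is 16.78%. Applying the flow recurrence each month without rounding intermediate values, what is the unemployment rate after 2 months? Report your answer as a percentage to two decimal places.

With a fixed labor force, u_{t+1} = u_t + s·(1−u_t) − f·u_t = u_t·(1−s−f) + s.
Here 1−s−f = 0.731 and s = 0.031.
u_1 = 0.167800 × 0.731 + 0.031 = 0.153662.
u_2 = 0.153662 × 0.731 + 0.031 = 0.143327.

Unemployment rate after two months ≈ 14.33%.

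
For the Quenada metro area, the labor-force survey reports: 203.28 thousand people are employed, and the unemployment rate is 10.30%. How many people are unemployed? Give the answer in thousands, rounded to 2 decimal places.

Let U be the number unemployed. The labor force is E + U, and U/(E+U) = 0.1030.
So U = 0.1030 × 203.28 / (1 − 0.1030) = 20.9378 / 0.8970 ≈ 23.34 thousand.

About 23.34 thousand are unemployed.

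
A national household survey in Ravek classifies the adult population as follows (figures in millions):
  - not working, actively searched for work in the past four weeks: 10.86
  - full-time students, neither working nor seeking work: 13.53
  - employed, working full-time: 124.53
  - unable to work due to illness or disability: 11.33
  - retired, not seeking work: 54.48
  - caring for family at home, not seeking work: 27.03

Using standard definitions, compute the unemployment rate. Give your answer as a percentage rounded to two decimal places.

Unemployment rate ≈ 8.02%.

Employed = 124.53 million.
Unemployed = 10.86 million.
Labor force = 124.53 + 10.86 = 135.39 million.
Unemployment rate = 10.86 / 135.39 = 8.02%.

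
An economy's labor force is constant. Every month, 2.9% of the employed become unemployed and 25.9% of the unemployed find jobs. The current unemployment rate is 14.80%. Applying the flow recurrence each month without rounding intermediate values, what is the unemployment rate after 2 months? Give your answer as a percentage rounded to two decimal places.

Unemployment rate after two months ≈ 12.47%.

With a fixed labor force, u_{t+1} = u_t + s·(1−u_t) − f·u_t = u_t·(1−s−f) + s.
Here 1−s−f = 0.712 and s = 0.029.
u_1 = 0.148000 × 0.712 + 0.029 = 0.134376.
u_2 = 0.134376 × 0.712 + 0.029 = 0.124676.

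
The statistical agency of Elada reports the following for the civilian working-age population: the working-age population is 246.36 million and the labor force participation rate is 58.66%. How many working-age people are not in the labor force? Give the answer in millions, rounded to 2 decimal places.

About 101.85 million are not in the labor force.

Share not in the labor force = 1 − 0.5866 = 0.4134.
Not in labor force = 0.4134 × 246.36 ≈ 101.85 million.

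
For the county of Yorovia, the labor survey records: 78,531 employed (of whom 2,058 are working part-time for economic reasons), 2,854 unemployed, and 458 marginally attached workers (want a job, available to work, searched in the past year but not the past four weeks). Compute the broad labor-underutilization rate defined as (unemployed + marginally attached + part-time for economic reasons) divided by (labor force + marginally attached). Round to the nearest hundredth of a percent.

Broad underutilization rate ≈ 6.56%.

Labor force = 78,531 + 2,854 = 81,385.
Numerator = 2,854 + 458 + 2,058 = 5,370.
Denominator = 81,385 + 458 = 81,843.
Broad rate = 5,370 / 81,843 = 6.56%.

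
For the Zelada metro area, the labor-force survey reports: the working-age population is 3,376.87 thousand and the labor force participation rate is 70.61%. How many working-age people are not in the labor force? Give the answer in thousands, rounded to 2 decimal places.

Share not in the labor force = 1 − 0.7061 = 0.2939.
Not in labor force = 0.2939 × 3,376.87 ≈ 992.46 thousand.

About 992.46 thousand are not in the labor force.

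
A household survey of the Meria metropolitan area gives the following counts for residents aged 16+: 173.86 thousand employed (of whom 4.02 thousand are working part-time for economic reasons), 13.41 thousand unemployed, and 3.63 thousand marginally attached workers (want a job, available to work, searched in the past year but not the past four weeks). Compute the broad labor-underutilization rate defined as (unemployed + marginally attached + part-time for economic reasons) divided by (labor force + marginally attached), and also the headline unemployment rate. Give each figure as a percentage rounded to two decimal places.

Labor force = 173.86 + 13.41 = 187.27 thousand.
Numerator = 13.41 + 3.63 + 4.02 = 21.06 thousand.
Denominator = 187.27 + 3.63 = 190.90 thousand.
Broad rate = 21.06 / 190.90 = 11.03%.
Headline unemployment rate = 13.41 / 187.27 = 7.16%.

Broad underutilization rate ≈ 11.03%; headline unemployment rate ≈ 7.16%.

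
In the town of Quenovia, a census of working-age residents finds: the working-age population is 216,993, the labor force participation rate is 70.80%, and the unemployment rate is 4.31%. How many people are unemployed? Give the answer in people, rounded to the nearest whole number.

About 6,621 are unemployed.

Labor force = 0.7080 × 216,993 = 153,631.
Unemployed = 0.0431 × 153,631 ≈ 6,621.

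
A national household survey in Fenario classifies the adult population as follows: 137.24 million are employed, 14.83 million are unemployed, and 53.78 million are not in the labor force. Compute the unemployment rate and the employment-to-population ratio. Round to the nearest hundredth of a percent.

Labor force = employed + unemployed = 137.24 + 14.83 = 152.07 million.
Working-age population = 152.07 + 53.78 = 205.85 million.
Unemployment rate = 14.83 / 152.07 = 9.75%.
Employment-population ratio = 137.24 / 205.85 = 66.67%.

Unemployment rate ≈ 9.75%; employment-population ratio ≈ 66.67%.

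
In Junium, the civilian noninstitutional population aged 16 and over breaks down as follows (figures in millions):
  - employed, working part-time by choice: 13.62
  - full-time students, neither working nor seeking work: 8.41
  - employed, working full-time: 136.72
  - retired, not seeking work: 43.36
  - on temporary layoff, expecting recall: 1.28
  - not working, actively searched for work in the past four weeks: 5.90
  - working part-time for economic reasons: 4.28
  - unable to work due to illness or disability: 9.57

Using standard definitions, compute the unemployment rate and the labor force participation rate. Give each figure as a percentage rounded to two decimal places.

Employed = 13.62 + 136.72 + 4.28 = 154.62 million (anyone who worked, including part-time for economic reasons, counts as employed).
Unemployed = 1.28 + 5.90 = 7.18 million (jobless and actively searching, or on temporary layoff).
Labor force = 154.62 + 7.18 = 161.80 million.
Not in labor force = 8.41 + 43.36 + 9.57 = 61.34 million (those not working and not actively searching are outside the labor force).
Civilian working-age population = 161.80 + 61.34 = 223.14 million.
Unemployment rate = 7.18 / 161.80 = 4.44%.
Labor force participation rate = 161.80 / 223.14 = 72.51%.

Unemployment rate ≈ 4.44%; labor force participation rate ≈ 72.51%.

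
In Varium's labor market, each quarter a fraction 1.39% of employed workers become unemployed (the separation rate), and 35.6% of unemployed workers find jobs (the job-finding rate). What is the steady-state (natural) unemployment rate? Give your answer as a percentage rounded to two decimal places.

Steady-state unemployment rate ≈ 3.76%.

At steady state the flows balance: s·E = f·U, so U/(E+U) = s/(s+f).
u* = 1.39 / (1.39 + 35.6) = 1.39 / 36.99 = 3.76%.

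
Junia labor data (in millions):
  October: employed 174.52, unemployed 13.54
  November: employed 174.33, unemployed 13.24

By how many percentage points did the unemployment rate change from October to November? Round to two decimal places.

October: labor force = 174.52 + 13.54 = 188.06; u = 13.54/188.06 = 7.20%.
November: labor force = 174.33 + 13.24 = 187.57; u = 13.24/187.57 = 7.06%.
Change = 7.06% − 7.20% = −0.14 pp.

The unemployment rate changed by −0.14 percentage points.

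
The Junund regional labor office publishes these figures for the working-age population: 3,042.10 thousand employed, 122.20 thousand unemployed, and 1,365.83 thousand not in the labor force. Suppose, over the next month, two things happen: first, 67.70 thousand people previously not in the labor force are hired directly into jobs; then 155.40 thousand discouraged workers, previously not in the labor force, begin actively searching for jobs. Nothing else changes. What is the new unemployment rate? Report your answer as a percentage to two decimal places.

New unemployment rate ≈ 8.20%.

Initially, labor force = 3,042.10 + 122.20 = 3,164.30 thousand, so u = 122.20/3,164.30 = 3.86%.
After the first change, employed and labor force both rise by 67.70; unemployed unchanged → E = 3,109.80, U = 122.20, labor force = 3,232.00 thousand.
After the second change, unemployed and labor force both rise by 155.40 → E = 3,109.80, U = 277.60, labor force = 3,387.40 thousand.
New unemployment rate = 277.60 / 3,387.40 = 8.20%.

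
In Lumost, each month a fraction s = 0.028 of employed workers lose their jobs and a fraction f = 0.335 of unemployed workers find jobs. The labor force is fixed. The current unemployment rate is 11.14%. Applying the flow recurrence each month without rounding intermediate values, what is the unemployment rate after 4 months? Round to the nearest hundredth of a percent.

Unemployment rate after four months ≈ 8.28%.

With a fixed labor force, u_{t+1} = u_t + s·(1−u_t) − f·u_t = u_t·(1−s−f) + s.
Here 1−s−f = 0.637 and s = 0.028.
u_1 = 0.111400 × 0.637 + 0.028 = 0.098962.
u_2 = 0.098962 × 0.637 + 0.028 = 0.091039.
u_3 = 0.091039 × 0.637 + 0.028 = 0.085992.
u_4 = 0.085992 × 0.637 + 0.028 = 0.082777.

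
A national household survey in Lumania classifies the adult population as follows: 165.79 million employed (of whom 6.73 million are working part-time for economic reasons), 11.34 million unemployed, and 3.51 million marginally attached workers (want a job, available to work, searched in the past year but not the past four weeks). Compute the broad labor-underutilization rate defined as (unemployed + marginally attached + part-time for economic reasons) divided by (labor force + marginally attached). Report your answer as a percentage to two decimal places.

Labor force = 165.79 + 11.34 = 177.13 million.
Numerator = 11.34 + 3.51 + 6.73 = 21.58 million.
Denominator = 177.13 + 3.51 = 180.64 million.
Broad rate = 21.58 / 180.64 = 11.95%.

Broad underutilization rate ≈ 11.95%.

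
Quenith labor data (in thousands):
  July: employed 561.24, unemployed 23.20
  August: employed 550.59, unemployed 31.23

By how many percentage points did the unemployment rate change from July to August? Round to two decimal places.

July: labor force = 561.24 + 23.20 = 584.44; u = 23.20/584.44 = 3.97%.
August: labor force = 550.59 + 31.23 = 581.82; u = 31.23/581.82 = 5.37%.
Change = 5.37% − 3.97% = +1.40 pp.

The unemployment rate changed by +1.40 percentage points.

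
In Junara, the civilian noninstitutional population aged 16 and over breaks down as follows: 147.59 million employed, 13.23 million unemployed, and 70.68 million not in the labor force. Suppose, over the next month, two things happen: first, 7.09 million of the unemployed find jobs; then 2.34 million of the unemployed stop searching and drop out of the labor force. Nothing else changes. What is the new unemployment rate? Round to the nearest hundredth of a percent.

Initially, labor force = 147.59 + 13.23 = 160.82 million, so u = 13.23/160.82 = 8.23%.
After the first change, unemployed falls and employed rises by 7.09; labor force unchanged → E = 154.68, U = 6.14, labor force = 160.82 million.
After the second change, unemployed and labor force both fall by 2.34 → E = 154.68, U = 3.80, labor force = 158.48 million.
New unemployment rate = 3.80 / 158.48 = 2.40%.

New unemployment rate ≈ 2.40%.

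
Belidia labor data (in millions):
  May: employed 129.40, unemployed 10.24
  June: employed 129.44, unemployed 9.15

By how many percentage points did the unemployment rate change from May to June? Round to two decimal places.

The unemployment rate changed by −0.73 percentage points.

May: labor force = 129.40 + 10.24 = 139.64; u = 10.24/139.64 = 7.33%.
June: labor force = 129.44 + 9.15 = 138.59; u = 9.15/138.59 = 6.60%.
Change = 6.60% − 7.33% = −0.73 pp.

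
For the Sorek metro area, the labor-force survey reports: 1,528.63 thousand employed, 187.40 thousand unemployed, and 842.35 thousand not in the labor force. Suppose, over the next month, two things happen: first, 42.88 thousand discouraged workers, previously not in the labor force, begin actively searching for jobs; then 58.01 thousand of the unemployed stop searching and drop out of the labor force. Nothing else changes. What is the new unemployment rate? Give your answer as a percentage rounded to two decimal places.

Initially, labor force = 1,528.63 + 187.40 = 1,716.03 thousand, so u = 187.40/1,716.03 = 10.92%.
After the first change, unemployed and labor force both rise by 42.88 → E = 1,528.63, U = 230.28, labor force = 1,758.91 thousand.
After the second change, unemployed and labor force both fall by 58.01 → E = 1,528.63, U = 172.27, labor force = 1,700.90 thousand.
New unemployment rate = 172.27 / 1,700.90 = 10.13%.

New unemployment rate ≈ 10.13%.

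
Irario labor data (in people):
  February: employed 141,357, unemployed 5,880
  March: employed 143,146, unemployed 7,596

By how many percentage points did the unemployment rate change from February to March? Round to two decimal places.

February: labor force = 141,357 + 5,880 = 147,237; u = 5,880/147,237 = 3.99%.
March: labor force = 143,146 + 7,596 = 150,742; u = 7,596/150,742 = 5.04%.
Change = 5.04% − 3.99% = +1.05 pp.

The unemployment rate changed by +1.05 percentage points.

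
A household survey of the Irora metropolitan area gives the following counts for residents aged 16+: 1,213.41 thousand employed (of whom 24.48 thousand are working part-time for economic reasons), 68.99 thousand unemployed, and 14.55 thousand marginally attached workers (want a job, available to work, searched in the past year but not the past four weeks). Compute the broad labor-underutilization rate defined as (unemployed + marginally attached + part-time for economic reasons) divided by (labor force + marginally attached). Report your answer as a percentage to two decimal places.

Broad underutilization rate ≈ 8.33%.

Labor force = 1,213.41 + 68.99 = 1,282.40 thousand.
Numerator = 68.99 + 14.55 + 24.48 = 108.02 thousand.
Denominator = 1,282.40 + 14.55 = 1,296.95 thousand.
Broad rate = 108.02 / 1,296.95 = 8.33%.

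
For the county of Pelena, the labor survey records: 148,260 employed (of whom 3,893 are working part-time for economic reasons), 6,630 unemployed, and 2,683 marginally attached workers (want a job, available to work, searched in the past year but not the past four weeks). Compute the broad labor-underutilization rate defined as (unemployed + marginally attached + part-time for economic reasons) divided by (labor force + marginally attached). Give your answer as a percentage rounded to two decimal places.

Broad underutilization rate ≈ 8.38%.

Labor force = 148,260 + 6,630 = 154,890.
Numerator = 6,630 + 2,683 + 3,893 = 13,206.
Denominator = 154,890 + 2,683 = 157,573.
Broad rate = 13,206 / 157,573 = 8.38%.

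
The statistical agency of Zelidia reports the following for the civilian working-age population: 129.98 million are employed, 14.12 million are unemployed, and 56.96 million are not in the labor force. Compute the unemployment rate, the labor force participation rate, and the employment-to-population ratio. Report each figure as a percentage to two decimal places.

Unemployment rate ≈ 9.80%; labor force participation rate ≈ 71.67%; employment-population ratio ≈ 64.65%.

Labor force = employed + unemployed = 129.98 + 14.12 = 144.10 million.
Working-age population = 144.10 + 56.96 = 201.06 million.
Unemployment rate = 14.12 / 144.10 = 9.80%.
Labor force participation rate = 144.10 / 201.06 = 71.67%.
Employment-population ratio = 129.98 / 201.06 = 64.65%.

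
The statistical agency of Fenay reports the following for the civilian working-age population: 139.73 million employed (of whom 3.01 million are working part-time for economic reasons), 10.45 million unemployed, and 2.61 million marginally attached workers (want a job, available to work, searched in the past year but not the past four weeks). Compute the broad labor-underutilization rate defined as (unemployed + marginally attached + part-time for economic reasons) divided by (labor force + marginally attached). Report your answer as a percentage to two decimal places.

Broad underutilization rate ≈ 10.52%.

Labor force = 139.73 + 10.45 = 150.18 million.
Numerator = 10.45 + 2.61 + 3.01 = 16.07 million.
Denominator = 150.18 + 2.61 = 152.79 million.
Broad rate = 16.07 / 152.79 = 10.52%.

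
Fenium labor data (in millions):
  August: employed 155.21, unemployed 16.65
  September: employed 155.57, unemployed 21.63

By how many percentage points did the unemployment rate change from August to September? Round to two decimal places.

The unemployment rate changed by +2.52 percentage points.

August: labor force = 155.21 + 16.65 = 171.86; u = 16.65/171.86 = 9.69%.
September: labor force = 155.57 + 21.63 = 177.20; u = 21.63/177.20 = 12.21%.
Change = 12.21% − 9.69% = +2.52 pp.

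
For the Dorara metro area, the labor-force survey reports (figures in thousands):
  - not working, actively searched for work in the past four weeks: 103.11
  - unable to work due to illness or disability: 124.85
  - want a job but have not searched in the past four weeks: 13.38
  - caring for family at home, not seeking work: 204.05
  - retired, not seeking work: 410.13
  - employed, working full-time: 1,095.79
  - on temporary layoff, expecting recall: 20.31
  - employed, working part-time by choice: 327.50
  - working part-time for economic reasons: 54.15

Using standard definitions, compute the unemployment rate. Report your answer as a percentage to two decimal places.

Unemployment rate ≈ 7.71%.

Employed = 1,095.79 + 327.50 + 54.15 = 1,477.44 thousand (anyone who worked, including part-time for economic reasons, counts as employed).
Unemployed = 103.11 + 20.31 = 123.42 thousand (jobless and actively searching, or on temporary layoff).
Labor force = 1,477.44 + 123.42 = 1,600.86 thousand.
Unemployment rate = 123.42 / 1,600.86 = 7.71%.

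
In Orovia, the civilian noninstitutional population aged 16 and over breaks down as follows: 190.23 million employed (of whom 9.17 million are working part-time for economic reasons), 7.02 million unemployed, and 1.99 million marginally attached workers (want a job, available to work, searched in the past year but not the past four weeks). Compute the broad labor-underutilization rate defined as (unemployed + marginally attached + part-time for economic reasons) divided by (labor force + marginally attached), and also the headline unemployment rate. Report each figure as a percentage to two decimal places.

Labor force = 190.23 + 7.02 = 197.25 million.
Numerator = 7.02 + 1.99 + 9.17 = 18.18 million.
Denominator = 197.25 + 1.99 = 199.24 million.
Broad rate = 18.18 / 199.24 = 9.12%.
Headline unemployment rate = 7.02 / 197.25 = 3.56%.

Broad underutilization rate ≈ 9.12%; headline unemployment rate ≈ 3.56%.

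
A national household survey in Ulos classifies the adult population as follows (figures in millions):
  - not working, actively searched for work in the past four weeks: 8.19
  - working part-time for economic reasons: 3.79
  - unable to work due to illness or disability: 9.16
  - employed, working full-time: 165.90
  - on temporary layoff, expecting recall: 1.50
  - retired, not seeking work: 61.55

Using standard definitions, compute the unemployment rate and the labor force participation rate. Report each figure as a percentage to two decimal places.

Unemployment rate ≈ 5.40%; labor force participation rate ≈ 71.73%.

Employed = 3.79 + 165.90 = 169.69 million (anyone who worked, including part-time for economic reasons, counts as employed).
Unemployed = 8.19 + 1.50 = 9.69 million (jobless and actively searching, or on temporary layoff).
Labor force = 169.69 + 9.69 = 179.38 million.
Not in labor force = 9.16 + 61.55 = 70.71 million (those not working and not actively searching are outside the labor force).
Civilian working-age population = 179.38 + 70.71 = 250.09 million.
Unemployment rate = 9.69 / 179.38 = 5.40%.
Labor force participation rate = 179.38 / 250.09 = 71.73%.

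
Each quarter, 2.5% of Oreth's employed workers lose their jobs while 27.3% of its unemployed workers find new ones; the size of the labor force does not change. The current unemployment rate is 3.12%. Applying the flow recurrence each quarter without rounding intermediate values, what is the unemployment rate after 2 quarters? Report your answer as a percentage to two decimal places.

Unemployment rate after two quarters ≈ 5.79%.

With a fixed labor force, u_{t+1} = u_t + s·(1−u_t) − f·u_t = u_t·(1−s−f) + s.
Here 1−s−f = 0.702 and s = 0.025.
u_1 = 0.031200 × 0.702 + 0.025 = 0.046902.
u_2 = 0.046902 × 0.702 + 0.025 = 0.057925.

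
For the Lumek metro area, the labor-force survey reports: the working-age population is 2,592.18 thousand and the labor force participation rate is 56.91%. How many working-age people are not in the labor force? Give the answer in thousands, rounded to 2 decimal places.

About 1,116.97 thousand are not in the labor force.

Share not in the labor force = 1 − 0.5691 = 0.4309.
Not in labor force = 0.4309 × 2,592.18 ≈ 1,116.97 thousand.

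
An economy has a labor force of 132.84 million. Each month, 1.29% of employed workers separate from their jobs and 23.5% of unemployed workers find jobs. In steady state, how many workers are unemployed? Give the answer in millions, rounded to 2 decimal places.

About 6.91 million are unemployed in steady state.

Steady-state unemployment rate u* = s/(s+f) = 1.29/(1.29+23.5) = 0.052037.
Unemployed = u* × labor force = 0.052037 × 132.84 ≈ 6.91 million.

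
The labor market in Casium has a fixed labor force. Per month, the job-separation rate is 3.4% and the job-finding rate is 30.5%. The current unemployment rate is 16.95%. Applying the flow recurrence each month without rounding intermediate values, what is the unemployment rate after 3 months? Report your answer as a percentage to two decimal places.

Unemployment rate after three months ≈ 12.03%.

With a fixed labor force, u_{t+1} = u_t + s·(1−u_t) − f·u_t = u_t·(1−s−f) + s.
Here 1−s−f = 0.661 and s = 0.034.
u_1 = 0.169500 × 0.661 + 0.034 = 0.146040.
u_2 = 0.146040 × 0.661 + 0.034 = 0.130532.
u_3 = 0.130532 × 0.661 + 0.034 = 0.120282.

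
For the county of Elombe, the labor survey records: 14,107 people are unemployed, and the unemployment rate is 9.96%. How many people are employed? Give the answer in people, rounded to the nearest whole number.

Labor force = U / u = 14,107 / 0.0996 ≈ 141,637.
Employed = labor force − unemployed = 141,637 − 14,107 = 127,530.

About 127,530 are employed.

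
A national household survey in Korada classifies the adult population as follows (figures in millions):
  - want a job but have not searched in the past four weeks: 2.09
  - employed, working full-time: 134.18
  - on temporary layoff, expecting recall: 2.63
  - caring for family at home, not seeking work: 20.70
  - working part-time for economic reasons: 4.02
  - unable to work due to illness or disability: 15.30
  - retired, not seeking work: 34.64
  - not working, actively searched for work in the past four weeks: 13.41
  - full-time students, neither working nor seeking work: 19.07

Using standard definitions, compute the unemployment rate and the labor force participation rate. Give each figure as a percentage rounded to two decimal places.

Unemployment rate ≈ 10.40%; labor force participation rate ≈ 62.69%.

Employed = 134.18 + 4.02 = 138.20 million (anyone who worked, including part-time for economic reasons, counts as employed).
Unemployed = 2.63 + 13.41 = 16.04 million (jobless and actively searching, or on temporary layoff).
Labor force = 138.20 + 16.04 = 154.24 million.
Not in labor force = 2.09 + 20.70 + 15.30 + 34.64 + 19.07 = 91.80 million (those not working and not actively searching are outside the labor force — including those who want a job but have given up searching).
Civilian working-age population = 154.24 + 91.80 = 246.04 million.
Unemployment rate = 16.04 / 154.24 = 10.40%.
Labor force participation rate = 154.24 / 246.04 = 62.69%.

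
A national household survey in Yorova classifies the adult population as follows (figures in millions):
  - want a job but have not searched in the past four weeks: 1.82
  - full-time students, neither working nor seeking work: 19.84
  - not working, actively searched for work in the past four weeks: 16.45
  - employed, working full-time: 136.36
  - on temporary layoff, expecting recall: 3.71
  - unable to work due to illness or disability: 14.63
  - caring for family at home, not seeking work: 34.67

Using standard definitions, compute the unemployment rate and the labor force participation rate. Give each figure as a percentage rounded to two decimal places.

Unemployment rate ≈ 12.88%; labor force participation rate ≈ 68.81%.

Employed = 136.36 million.
Unemployed = 16.45 + 3.71 = 20.16 million (jobless and actively searching, or on temporary layoff).
Labor force = 136.36 + 20.16 = 156.52 million.
Not in labor force = 1.82 + 19.84 + 14.63 + 34.67 = 70.96 million (those not working and not actively searching are outside the labor force — including those who want a job but have given up searching).
Civilian working-age population = 156.52 + 70.96 = 227.48 million.
Unemployment rate = 20.16 / 156.52 = 12.88%.
Labor force participation rate = 156.52 / 227.48 = 68.81%.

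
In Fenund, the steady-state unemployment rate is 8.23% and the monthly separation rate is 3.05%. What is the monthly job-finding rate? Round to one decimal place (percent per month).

Job-finding rate ≈ 34.0% per month.

From u* = s/(s+f): f = s·(1−u)/u.
f = 3.05 × (1 − 0.0823) / 0.0823 = 2.7990 / 0.0823 ≈ 34.0% per month.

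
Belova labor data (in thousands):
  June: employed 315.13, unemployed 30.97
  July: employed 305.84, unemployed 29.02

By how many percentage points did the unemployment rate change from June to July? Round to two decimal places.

The unemployment rate changed by −0.28 percentage points.

June: labor force = 315.13 + 30.97 = 346.10; u = 30.97/346.10 = 8.95%.
July: labor force = 305.84 + 29.02 = 334.86; u = 29.02/334.86 = 8.67%.
Change = 8.67% − 8.95% = −0.28 pp.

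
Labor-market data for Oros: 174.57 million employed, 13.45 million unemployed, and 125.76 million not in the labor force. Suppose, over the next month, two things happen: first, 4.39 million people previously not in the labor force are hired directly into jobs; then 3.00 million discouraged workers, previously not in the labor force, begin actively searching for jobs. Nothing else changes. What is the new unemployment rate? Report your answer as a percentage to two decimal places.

Initially, labor force = 174.57 + 13.45 = 188.02 million, so u = 13.45/188.02 = 7.15%.
After the first change, employed and labor force both rise by 4.39; unemployed unchanged → E = 178.96, U = 13.45, labor force = 192.41 million.
After the second change, unemployed and labor force both rise by 3.00 → E = 178.96, U = 16.45, labor force = 195.41 million.
New unemployment rate = 16.45 / 195.41 = 8.42%.

New unemployment rate ≈ 8.42%.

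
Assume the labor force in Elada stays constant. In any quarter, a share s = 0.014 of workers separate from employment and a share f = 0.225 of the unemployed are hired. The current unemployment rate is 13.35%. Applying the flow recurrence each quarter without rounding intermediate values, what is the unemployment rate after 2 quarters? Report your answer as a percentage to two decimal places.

With a fixed labor force, u_{t+1} = u_t + s·(1−u_t) − f·u_t = u_t·(1−s−f) + s.
Here 1−s−f = 0.761 and s = 0.014.
u_1 = 0.133500 × 0.761 + 0.014 = 0.115594.
u_2 = 0.115594 × 0.761 + 0.014 = 0.101967.

Unemployment rate after two quarters ≈ 10.20%.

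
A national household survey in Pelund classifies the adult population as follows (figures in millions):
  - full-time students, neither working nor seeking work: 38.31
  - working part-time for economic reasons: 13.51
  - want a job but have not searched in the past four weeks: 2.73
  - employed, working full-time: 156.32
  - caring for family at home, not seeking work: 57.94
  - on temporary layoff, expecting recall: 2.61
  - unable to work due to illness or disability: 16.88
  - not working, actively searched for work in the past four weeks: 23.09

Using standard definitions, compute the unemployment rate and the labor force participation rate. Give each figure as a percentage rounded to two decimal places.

Employed = 13.51 + 156.32 = 169.83 million (anyone who worked, including part-time for economic reasons, counts as employed).
Unemployed = 2.61 + 23.09 = 25.70 million (jobless and actively searching, or on temporary layoff).
Labor force = 169.83 + 25.70 = 195.53 million.
Not in labor force = 38.31 + 2.73 + 57.94 + 16.88 = 115.86 million (those not working and not actively searching are outside the labor force — including those who want a job but have given up searching).
Civilian working-age population = 195.53 + 115.86 = 311.39 million.
Unemployment rate = 25.70 / 195.53 = 13.14%.
Labor force participation rate = 195.53 / 311.39 = 62.79%.

Unemployment rate ≈ 13.14%; labor force participation rate ≈ 62.79%.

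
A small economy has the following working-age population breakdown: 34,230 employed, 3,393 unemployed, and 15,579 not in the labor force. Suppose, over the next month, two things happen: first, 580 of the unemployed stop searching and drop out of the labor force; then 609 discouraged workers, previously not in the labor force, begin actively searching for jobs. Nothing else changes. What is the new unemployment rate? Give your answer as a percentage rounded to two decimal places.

New unemployment rate ≈ 9.09%.

Initially, labor force = 34,230 + 3,393 = 37,623, so u = 3,393/37,623 = 9.02%.
After the first change, unemployed and labor force both fall by 580 → E = 34,230, U = 2,813, labor force = 37,043.
After the second change, unemployed and labor force both rise by 609 → E = 34,230, U = 3,422, labor force = 37,652.
New unemployment rate = 3,422 / 37,652 = 9.09%.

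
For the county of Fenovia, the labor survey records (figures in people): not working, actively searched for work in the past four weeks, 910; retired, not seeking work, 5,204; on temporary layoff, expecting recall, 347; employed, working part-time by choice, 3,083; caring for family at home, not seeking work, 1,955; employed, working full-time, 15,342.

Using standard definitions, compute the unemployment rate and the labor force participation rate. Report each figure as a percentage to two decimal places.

Employed = 3,083 + 15,342 = 18,425.
Unemployed = 910 + 347 = 1,257 (jobless and actively searching, or on temporary layoff).
Labor force = 18,425 + 1,257 = 19,682.
Not in labor force = 5,204 + 1,955 = 7,159 (those not working and not actively searching are outside the labor force).
Civilian working-age population = 19,682 + 7,159 = 26,841.
Unemployment rate = 1,257 / 19,682 = 6.39%.
Labor force participation rate = 19,682 / 26,841 = 73.33%.

Unemployment rate ≈ 6.39%; labor force participation rate ≈ 73.33%.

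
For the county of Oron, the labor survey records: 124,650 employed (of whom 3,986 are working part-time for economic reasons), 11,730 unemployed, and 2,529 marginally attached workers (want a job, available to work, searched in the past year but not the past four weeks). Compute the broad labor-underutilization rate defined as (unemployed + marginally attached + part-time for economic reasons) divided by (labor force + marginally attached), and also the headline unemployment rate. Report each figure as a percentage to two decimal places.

Labor force = 124,650 + 11,730 = 136,380.
Numerator = 11,730 + 2,529 + 3,986 = 18,245.
Denominator = 136,380 + 2,529 = 138,909.
Broad rate = 18,245 / 138,909 = 13.13%.
Headline unemployment rate = 11,730 / 136,380 = 8.60%.

Broad underutilization rate ≈ 13.13%; headline unemployment rate ≈ 8.60%.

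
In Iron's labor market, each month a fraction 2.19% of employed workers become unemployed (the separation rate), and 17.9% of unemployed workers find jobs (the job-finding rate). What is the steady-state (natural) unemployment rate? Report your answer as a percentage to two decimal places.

Steady-state unemployment rate ≈ 10.90%.

At steady state the flows balance: s·E = f·U, so U/(E+U) = s/(s+f).
u* = 2.19 / (2.19 + 17.9) = 2.19 / 20.09 = 10.90%.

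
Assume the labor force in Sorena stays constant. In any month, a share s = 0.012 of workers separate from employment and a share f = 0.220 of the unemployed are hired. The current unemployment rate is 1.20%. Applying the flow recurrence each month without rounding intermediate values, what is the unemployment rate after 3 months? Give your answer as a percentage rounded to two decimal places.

With a fixed labor force, u_{t+1} = u_t + s·(1−u_t) − f·u_t = u_t·(1−s−f) + s.
Here 1−s−f = 0.768 and s = 0.012.
u_1 = 0.012000 × 0.768 + 0.012 = 0.021216.
u_2 = 0.021216 × 0.768 + 0.012 = 0.028294.
u_3 = 0.028294 × 0.768 + 0.012 = 0.033730.

Unemployment rate after three months ≈ 3.37%.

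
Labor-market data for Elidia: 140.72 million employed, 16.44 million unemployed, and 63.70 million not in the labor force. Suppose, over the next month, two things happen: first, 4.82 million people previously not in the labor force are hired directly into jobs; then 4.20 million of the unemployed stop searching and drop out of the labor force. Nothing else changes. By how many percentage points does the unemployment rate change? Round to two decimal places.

The unemployment rate changes by −2.70 percentage points.

Initially, labor force = 140.72 + 16.44 = 157.16 million, so u = 16.44/157.16 = 10.46%.
After the first change, employed and labor force both rise by 4.82; unemployed unchanged → E = 145.54, U = 16.44, labor force = 161.98 million.
After the second change, unemployed and labor force both fall by 4.20 → E = 145.54, U = 12.24, labor force = 157.78 million.
New unemployment rate = 12.24 / 157.78 = 7.76%.
Change = 7.76% − 10.46% = −2.70 percentage points.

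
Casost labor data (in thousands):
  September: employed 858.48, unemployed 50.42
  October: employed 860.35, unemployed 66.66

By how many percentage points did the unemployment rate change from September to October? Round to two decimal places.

The unemployment rate changed by +1.64 percentage points.

September: labor force = 858.48 + 50.42 = 908.90; u = 50.42/908.90 = 5.55%.
October: labor force = 860.35 + 66.66 = 927.01; u = 66.66/927.01 = 7.19%.
Change = 7.19% − 5.55% = +1.64 pp.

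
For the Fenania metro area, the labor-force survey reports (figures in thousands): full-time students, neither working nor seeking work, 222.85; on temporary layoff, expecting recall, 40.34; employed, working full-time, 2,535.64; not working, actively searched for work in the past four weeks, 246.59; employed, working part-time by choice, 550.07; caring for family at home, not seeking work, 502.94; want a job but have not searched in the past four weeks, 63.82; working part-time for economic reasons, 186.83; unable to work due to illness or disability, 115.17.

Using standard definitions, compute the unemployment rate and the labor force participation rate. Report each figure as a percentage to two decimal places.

Employed = 2,535.64 + 550.07 + 186.83 = 3,272.54 thousand (anyone who worked, including part-time for economic reasons, counts as employed).
Unemployed = 40.34 + 246.59 = 286.93 thousand (jobless and actively searching, or on temporary layoff).
Labor force = 3,272.54 + 286.93 = 3,559.47 thousand.
Not in labor force = 222.85 + 502.94 + 63.82 + 115.17 = 904.78 thousand (those not working and not actively searching are outside the labor force — including those who want a job but have given up searching).
Civilian working-age population = 3,559.47 + 904.78 = 4,464.25 thousand.
Unemployment rate = 286.93 / 3,559.47 = 8.06%.
Labor force participation rate = 3,559.47 / 4,464.25 = 79.73%.

Unemployment rate ≈ 8.06%; labor force participation rate ≈ 79.73%.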